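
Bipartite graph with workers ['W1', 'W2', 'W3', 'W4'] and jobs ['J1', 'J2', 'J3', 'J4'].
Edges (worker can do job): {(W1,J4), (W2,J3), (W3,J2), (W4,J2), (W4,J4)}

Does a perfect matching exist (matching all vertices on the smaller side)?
No, maximum matching has size 3 < 4

Maximum matching has size 3, need 4 for perfect matching.
Unmatched workers: ['W1']
Unmatched jobs: ['J1']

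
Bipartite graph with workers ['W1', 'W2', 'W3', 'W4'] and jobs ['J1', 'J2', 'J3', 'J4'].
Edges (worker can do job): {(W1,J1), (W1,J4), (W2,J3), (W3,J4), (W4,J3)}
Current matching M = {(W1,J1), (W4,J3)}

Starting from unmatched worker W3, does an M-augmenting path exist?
Yes: W3 → J4

An M-augmenting path alternates non-matching / matching edges, starting and ending at unmatched vertices.
Path: W3 → J4
(J4 is unmatched in M, so the path is augmenting.)
Flipping edges along this path would increase |M| from 2 to 3.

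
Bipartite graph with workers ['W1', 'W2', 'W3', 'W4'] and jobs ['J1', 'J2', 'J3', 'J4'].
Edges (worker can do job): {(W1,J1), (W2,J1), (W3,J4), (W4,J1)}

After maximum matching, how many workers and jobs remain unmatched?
Unmatched: 2 workers, 2 jobs

Maximum matching size: 2
Workers: 4 total, 2 matched, 2 unmatched
Jobs: 4 total, 2 matched, 2 unmatched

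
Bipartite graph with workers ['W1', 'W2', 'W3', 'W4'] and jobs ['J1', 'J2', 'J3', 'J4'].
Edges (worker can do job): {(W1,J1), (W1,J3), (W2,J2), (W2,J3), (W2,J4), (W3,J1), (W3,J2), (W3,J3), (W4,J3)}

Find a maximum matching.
Matching: {(W1,J1), (W2,J4), (W3,J2), (W4,J3)}

Maximum matching (size 4):
  W1 → J1
  W2 → J4
  W3 → J2
  W4 → J3

Each worker is assigned to at most one job, and each job to at most one worker.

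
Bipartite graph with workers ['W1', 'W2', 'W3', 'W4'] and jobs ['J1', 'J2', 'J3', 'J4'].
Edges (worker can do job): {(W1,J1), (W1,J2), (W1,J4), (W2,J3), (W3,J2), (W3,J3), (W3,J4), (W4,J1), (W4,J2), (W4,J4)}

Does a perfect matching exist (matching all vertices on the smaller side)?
Yes, perfect matching exists (size 4)

Perfect matching: {(W1,J4), (W2,J3), (W3,J2), (W4,J1)}
All 4 vertices on the smaller side are matched.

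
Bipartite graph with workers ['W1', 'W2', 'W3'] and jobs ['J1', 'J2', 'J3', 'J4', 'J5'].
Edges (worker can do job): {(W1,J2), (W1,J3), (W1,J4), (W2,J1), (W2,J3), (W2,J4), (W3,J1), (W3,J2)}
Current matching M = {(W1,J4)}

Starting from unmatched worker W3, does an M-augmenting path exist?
Yes: W3 → J1

An M-augmenting path alternates non-matching / matching edges, starting and ending at unmatched vertices.
Path: W3 → J1
(J1 is unmatched in M, so the path is augmenting.)
Flipping edges along this path would increase |M| from 1 to 2.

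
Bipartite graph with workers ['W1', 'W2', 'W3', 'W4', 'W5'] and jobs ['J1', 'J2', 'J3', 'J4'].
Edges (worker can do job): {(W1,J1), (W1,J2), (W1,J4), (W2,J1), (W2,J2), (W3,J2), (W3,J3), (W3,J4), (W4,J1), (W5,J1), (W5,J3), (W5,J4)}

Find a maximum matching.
Matching: {(W1,J2), (W3,J3), (W4,J1), (W5,J4)}

Maximum matching (size 4):
  W1 → J2
  W3 → J3
  W4 → J1
  W5 → J4

Each worker is assigned to at most one job, and each job to at most one worker.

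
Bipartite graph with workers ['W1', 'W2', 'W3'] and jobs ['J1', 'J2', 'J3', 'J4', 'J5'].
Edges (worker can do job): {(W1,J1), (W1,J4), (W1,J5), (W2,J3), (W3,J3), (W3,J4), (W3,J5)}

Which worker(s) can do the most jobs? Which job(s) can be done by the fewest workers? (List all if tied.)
Most versatile: W1, W3 (3 jobs); Least covered: J2 (0 workers)

Worker degrees (jobs they can do): W1:3, W2:1, W3:3
Job degrees (workers who can do it): J1:1, J2:0, J3:2, J4:2, J5:2

Maximum worker degree is 3, achieved by: W1, W3
Minimum job degree is 0, achieved by: J2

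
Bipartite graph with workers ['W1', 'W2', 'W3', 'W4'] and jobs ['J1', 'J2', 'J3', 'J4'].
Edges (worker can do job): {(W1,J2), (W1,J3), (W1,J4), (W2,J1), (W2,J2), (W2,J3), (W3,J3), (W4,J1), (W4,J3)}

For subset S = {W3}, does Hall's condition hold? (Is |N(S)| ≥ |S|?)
Yes: |N(S)| = 1, |S| = 1

Subset S = {W3}
Neighbors N(S) = {J3}

|N(S)| = 1, |S| = 1
Hall's condition: |N(S)| ≥ |S| is satisfied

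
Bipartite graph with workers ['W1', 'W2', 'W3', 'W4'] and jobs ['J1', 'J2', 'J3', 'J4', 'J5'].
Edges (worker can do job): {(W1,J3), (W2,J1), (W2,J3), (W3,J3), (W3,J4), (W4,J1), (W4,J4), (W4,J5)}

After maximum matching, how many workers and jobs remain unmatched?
Unmatched: 0 workers, 1 jobs

Maximum matching size: 4
Workers: 4 total, 4 matched, 0 unmatched
Jobs: 5 total, 4 matched, 1 unmatched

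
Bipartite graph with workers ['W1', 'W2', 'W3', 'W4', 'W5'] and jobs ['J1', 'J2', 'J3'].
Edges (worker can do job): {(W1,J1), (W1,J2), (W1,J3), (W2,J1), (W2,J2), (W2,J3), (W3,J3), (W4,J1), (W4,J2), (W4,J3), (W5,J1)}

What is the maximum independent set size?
Maximum independent set = 5

By König's theorem:
- Min vertex cover = Max matching = 3
- Max independent set = Total vertices - Min vertex cover
- Max independent set = 8 - 3 = 5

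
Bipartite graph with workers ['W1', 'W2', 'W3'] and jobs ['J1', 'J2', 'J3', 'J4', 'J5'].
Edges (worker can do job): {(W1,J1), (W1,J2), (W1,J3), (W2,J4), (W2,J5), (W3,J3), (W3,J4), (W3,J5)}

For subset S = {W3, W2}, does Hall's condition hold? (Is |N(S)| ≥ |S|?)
Yes: |N(S)| = 3, |S| = 2

Subset S = {W3, W2}
Neighbors N(S) = {J3, J4, J5}

|N(S)| = 3, |S| = 2
Hall's condition: |N(S)| ≥ |S| is satisfied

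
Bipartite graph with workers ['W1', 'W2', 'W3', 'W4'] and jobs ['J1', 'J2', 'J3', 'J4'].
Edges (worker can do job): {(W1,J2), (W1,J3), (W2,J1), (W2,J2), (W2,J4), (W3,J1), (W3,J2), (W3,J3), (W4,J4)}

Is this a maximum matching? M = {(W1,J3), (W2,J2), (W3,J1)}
No, size 3 is not maximum

Proposed matching has size 3.
Maximum matching size for this graph: 4.

This is NOT maximum - can be improved to size 4.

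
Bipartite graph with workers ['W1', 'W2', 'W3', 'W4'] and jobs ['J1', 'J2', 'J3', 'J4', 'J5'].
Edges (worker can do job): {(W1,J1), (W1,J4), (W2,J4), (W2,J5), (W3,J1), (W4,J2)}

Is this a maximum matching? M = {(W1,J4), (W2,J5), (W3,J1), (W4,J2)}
Yes, size 4 is maximum

Proposed matching has size 4.
Maximum matching size for this graph: 4.

This is a maximum matching.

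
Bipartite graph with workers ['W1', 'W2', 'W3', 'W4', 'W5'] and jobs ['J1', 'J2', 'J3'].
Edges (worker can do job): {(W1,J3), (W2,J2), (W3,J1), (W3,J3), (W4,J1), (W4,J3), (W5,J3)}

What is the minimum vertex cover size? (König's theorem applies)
Minimum vertex cover size = 3

By König's theorem: in bipartite graphs,
min vertex cover = max matching = 3

Maximum matching has size 3, so minimum vertex cover also has size 3.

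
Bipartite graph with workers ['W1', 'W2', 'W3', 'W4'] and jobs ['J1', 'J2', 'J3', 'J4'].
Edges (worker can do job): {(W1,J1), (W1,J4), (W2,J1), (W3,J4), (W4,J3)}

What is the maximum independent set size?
Maximum independent set = 5

By König's theorem:
- Min vertex cover = Max matching = 3
- Max independent set = Total vertices - Min vertex cover
- Max independent set = 8 - 3 = 5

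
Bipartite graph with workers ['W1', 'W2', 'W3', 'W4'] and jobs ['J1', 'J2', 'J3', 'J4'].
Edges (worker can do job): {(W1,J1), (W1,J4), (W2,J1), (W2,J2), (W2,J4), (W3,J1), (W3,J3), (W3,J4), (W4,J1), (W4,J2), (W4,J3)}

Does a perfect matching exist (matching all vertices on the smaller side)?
Yes, perfect matching exists (size 4)

Perfect matching: {(W1,J4), (W2,J2), (W3,J1), (W4,J3)}
All 4 vertices on the smaller side are matched.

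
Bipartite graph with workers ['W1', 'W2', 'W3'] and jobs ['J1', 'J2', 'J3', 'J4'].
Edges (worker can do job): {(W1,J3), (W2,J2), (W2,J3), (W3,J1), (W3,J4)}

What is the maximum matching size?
Maximum matching size = 3

Maximum matching: {(W1,J3), (W2,J2), (W3,J1)}
Size: 3

This assigns 3 workers to 3 distinct jobs.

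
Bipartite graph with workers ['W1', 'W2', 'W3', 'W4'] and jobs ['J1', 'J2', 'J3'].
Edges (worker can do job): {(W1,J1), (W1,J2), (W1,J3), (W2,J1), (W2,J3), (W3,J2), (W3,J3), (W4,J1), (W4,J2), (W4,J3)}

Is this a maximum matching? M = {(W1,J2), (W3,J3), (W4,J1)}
Yes, size 3 is maximum

Proposed matching has size 3.
Maximum matching size for this graph: 3.

This is a maximum matching.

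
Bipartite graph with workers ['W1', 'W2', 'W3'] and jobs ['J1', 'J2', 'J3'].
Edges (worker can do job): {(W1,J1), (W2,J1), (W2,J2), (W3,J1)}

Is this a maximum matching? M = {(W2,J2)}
No, size 1 is not maximum

Proposed matching has size 1.
Maximum matching size for this graph: 2.

This is NOT maximum - can be improved to size 2.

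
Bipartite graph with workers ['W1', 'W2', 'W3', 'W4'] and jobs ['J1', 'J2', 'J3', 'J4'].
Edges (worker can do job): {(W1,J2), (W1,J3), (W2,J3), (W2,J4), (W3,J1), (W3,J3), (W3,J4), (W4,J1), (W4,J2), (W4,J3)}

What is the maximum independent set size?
Maximum independent set = 4

By König's theorem:
- Min vertex cover = Max matching = 4
- Max independent set = Total vertices - Min vertex cover
- Max independent set = 8 - 4 = 4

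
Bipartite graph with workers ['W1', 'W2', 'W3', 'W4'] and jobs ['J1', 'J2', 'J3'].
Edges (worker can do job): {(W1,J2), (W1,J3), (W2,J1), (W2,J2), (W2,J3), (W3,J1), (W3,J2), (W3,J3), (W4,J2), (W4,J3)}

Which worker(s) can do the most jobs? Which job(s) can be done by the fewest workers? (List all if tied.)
Most versatile: W2, W3 (3 jobs); Least covered: J1 (2 workers)

Worker degrees (jobs they can do): W1:2, W2:3, W3:3, W4:2
Job degrees (workers who can do it): J1:2, J2:4, J3:4

Maximum worker degree is 3, achieved by: W2, W3
Minimum job degree is 2, achieved by: J1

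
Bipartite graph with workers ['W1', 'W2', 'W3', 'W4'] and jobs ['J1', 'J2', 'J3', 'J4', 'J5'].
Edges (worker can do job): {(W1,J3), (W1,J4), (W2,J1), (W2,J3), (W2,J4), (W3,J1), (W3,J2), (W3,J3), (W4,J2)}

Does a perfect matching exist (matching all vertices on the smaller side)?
Yes, perfect matching exists (size 4)

Perfect matching: {(W1,J3), (W2,J4), (W3,J1), (W4,J2)}
All 4 vertices on the smaller side are matched.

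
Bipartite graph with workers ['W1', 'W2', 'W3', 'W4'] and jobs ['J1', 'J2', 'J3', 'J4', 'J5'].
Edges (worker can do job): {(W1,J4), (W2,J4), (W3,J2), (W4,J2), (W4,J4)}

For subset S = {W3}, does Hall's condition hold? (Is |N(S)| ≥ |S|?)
Yes: |N(S)| = 1, |S| = 1

Subset S = {W3}
Neighbors N(S) = {J2}

|N(S)| = 1, |S| = 1
Hall's condition: |N(S)| ≥ |S| is satisfied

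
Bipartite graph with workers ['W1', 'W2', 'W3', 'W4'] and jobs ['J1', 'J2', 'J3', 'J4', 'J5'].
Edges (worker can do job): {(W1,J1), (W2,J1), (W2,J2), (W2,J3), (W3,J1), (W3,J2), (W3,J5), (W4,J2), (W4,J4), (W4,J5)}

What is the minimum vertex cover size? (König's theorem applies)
Minimum vertex cover size = 4

By König's theorem: in bipartite graphs,
min vertex cover = max matching = 4

Maximum matching has size 4, so minimum vertex cover also has size 4.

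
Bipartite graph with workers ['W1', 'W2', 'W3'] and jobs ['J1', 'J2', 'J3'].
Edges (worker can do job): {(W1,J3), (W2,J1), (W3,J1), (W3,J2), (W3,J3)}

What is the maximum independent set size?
Maximum independent set = 3

By König's theorem:
- Min vertex cover = Max matching = 3
- Max independent set = Total vertices - Min vertex cover
- Max independent set = 6 - 3 = 3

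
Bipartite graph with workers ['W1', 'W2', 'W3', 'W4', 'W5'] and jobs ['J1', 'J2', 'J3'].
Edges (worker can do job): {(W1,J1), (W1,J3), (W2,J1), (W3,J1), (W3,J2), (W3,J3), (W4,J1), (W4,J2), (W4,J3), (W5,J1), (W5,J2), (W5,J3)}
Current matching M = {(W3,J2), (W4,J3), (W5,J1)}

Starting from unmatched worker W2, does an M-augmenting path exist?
No augmenting path from W2

Alternating search from W2 reaches jobs: {J1, J2, J3}.
Every reachable job is already matched in M, and following those matched edges back to workers exposes no further unvisited jobs.
No M-augmenting path from W2 exists.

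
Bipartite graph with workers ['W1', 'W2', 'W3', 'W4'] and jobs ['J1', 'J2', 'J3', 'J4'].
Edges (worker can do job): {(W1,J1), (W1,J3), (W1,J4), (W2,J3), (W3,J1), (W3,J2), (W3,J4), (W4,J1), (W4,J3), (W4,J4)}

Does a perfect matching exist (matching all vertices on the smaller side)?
Yes, perfect matching exists (size 4)

Perfect matching: {(W1,J4), (W2,J3), (W3,J2), (W4,J1)}
All 4 vertices on the smaller side are matched.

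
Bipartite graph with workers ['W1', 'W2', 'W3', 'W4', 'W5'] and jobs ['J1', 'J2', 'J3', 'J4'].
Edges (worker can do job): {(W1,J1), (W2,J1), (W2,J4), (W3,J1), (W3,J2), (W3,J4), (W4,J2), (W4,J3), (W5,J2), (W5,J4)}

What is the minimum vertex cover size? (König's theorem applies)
Minimum vertex cover size = 4

By König's theorem: in bipartite graphs,
min vertex cover = max matching = 4

Maximum matching has size 4, so minimum vertex cover also has size 4.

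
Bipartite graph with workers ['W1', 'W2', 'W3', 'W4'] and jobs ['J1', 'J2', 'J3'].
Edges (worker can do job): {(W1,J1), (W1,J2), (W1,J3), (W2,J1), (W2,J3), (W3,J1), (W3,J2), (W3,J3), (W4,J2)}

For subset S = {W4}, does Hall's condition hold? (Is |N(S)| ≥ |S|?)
Yes: |N(S)| = 1, |S| = 1

Subset S = {W4}
Neighbors N(S) = {J2}

|N(S)| = 1, |S| = 1
Hall's condition: |N(S)| ≥ |S| is satisfied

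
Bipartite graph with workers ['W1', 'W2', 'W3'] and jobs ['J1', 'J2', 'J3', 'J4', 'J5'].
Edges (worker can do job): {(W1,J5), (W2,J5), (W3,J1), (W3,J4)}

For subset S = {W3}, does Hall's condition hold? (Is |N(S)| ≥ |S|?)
Yes: |N(S)| = 2, |S| = 1

Subset S = {W3}
Neighbors N(S) = {J1, J4}

|N(S)| = 2, |S| = 1
Hall's condition: |N(S)| ≥ |S| is satisfied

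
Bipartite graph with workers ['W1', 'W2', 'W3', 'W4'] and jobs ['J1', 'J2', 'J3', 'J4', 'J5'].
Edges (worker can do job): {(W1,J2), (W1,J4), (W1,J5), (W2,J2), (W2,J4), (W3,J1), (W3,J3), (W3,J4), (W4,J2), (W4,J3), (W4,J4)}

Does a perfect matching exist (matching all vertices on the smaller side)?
Yes, perfect matching exists (size 4)

Perfect matching: {(W1,J2), (W2,J4), (W3,J1), (W4,J3)}
All 4 vertices on the smaller side are matched.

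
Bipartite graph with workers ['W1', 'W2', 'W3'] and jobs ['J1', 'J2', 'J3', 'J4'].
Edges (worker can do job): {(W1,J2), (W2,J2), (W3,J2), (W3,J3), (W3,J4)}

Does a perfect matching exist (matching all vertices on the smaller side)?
No, maximum matching has size 2 < 3

Maximum matching has size 2, need 3 for perfect matching.
Unmatched workers: ['W2']
Unmatched jobs: ['J3', 'J1']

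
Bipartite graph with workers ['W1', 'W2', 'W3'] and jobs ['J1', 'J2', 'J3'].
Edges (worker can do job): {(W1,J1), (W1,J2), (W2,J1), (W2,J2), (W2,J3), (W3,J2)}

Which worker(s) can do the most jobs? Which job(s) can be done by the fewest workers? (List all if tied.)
Most versatile: W2 (3 jobs); Least covered: J3 (1 workers)

Worker degrees (jobs they can do): W1:2, W2:3, W3:1
Job degrees (workers who can do it): J1:2, J2:3, J3:1

Maximum worker degree is 3, achieved by: W2
Minimum job degree is 1, achieved by: J3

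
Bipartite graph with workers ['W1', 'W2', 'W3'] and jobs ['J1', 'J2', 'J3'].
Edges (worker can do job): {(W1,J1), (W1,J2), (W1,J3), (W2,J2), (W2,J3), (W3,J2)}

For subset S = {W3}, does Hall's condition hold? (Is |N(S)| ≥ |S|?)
Yes: |N(S)| = 1, |S| = 1

Subset S = {W3}
Neighbors N(S) = {J2}

|N(S)| = 1, |S| = 1
Hall's condition: |N(S)| ≥ |S| is satisfied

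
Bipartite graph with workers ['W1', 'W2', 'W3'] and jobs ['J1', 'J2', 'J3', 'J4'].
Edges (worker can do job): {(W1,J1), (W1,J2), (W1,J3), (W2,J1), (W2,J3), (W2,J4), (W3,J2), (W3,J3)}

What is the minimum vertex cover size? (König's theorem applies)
Minimum vertex cover size = 3

By König's theorem: in bipartite graphs,
min vertex cover = max matching = 3

Maximum matching has size 3, so minimum vertex cover also has size 3.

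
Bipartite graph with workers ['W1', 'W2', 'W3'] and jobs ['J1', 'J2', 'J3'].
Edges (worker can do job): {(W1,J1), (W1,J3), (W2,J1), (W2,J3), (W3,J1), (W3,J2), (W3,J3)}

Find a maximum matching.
Matching: {(W1,J1), (W2,J3), (W3,J2)}

Maximum matching (size 3):
  W1 → J1
  W2 → J3
  W3 → J2

Each worker is assigned to at most one job, and each job to at most one worker.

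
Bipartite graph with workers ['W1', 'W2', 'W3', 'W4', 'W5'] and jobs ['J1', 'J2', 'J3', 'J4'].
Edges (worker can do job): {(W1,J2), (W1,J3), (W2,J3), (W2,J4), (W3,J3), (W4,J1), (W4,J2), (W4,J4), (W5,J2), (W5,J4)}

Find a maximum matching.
Matching: {(W1,J2), (W3,J3), (W4,J1), (W5,J4)}

Maximum matching (size 4):
  W1 → J2
  W3 → J3
  W4 → J1
  W5 → J4

Each worker is assigned to at most one job, and each job to at most one worker.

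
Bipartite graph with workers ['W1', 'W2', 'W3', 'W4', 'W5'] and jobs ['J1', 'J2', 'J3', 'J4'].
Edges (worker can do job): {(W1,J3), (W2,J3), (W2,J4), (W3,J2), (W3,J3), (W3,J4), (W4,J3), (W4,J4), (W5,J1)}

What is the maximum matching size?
Maximum matching size = 4

Maximum matching: {(W2,J4), (W3,J2), (W4,J3), (W5,J1)}
Size: 4

This assigns 4 workers to 4 distinct jobs.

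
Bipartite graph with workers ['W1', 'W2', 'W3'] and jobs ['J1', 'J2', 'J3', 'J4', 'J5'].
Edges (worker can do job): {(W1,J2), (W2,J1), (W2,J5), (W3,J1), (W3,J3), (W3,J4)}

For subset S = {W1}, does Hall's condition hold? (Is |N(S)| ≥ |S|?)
Yes: |N(S)| = 1, |S| = 1

Subset S = {W1}
Neighbors N(S) = {J2}

|N(S)| = 1, |S| = 1
Hall's condition: |N(S)| ≥ |S| is satisfied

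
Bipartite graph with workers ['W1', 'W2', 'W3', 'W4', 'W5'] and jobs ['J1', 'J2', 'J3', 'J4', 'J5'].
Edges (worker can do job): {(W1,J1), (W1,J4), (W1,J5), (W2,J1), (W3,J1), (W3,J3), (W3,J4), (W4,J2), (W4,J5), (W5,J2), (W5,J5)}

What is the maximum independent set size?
Maximum independent set = 5

By König's theorem:
- Min vertex cover = Max matching = 5
- Max independent set = Total vertices - Min vertex cover
- Max independent set = 10 - 5 = 5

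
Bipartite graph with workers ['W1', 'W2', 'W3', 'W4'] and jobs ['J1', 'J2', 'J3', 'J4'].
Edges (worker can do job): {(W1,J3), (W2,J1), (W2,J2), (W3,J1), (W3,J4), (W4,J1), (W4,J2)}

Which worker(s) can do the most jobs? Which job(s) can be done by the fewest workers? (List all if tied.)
Most versatile: W2, W3, W4 (2 jobs); Least covered: J3, J4 (1 workers)

Worker degrees (jobs they can do): W1:1, W2:2, W3:2, W4:2
Job degrees (workers who can do it): J1:3, J2:2, J3:1, J4:1

Maximum worker degree is 2, achieved by: W2, W3, W4
Minimum job degree is 1, achieved by: J3, J4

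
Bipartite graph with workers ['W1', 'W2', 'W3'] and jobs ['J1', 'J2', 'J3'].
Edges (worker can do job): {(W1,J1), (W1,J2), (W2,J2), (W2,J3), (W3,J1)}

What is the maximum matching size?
Maximum matching size = 3

Maximum matching: {(W1,J2), (W2,J3), (W3,J1)}
Size: 3

This assigns 3 workers to 3 distinct jobs.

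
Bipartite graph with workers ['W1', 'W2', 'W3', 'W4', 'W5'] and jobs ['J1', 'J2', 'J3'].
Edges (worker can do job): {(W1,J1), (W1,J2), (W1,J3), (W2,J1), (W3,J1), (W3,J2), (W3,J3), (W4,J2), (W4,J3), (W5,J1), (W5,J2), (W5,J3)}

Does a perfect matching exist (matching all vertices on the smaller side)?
Yes, perfect matching exists (size 3)

Perfect matching: {(W3,J1), (W4,J3), (W5,J2)}
All 3 vertices on the smaller side are matched.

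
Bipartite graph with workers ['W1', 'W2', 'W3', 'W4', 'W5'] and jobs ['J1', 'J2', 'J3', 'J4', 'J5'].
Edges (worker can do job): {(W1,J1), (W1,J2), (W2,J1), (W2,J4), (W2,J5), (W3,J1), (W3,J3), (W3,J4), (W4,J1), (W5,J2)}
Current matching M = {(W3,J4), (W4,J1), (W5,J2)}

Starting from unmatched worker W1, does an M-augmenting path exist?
No augmenting path from W1

Alternating search from W1 reaches jobs: {J1, J2}.
Every reachable job is already matched in M, and following those matched edges back to workers exposes no further unvisited jobs.
No M-augmenting path from W1 exists.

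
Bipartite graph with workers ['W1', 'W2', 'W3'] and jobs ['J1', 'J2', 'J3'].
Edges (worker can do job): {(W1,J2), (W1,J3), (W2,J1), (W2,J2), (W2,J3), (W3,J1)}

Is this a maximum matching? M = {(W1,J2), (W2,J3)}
No, size 2 is not maximum

Proposed matching has size 2.
Maximum matching size for this graph: 3.

This is NOT maximum - can be improved to size 3.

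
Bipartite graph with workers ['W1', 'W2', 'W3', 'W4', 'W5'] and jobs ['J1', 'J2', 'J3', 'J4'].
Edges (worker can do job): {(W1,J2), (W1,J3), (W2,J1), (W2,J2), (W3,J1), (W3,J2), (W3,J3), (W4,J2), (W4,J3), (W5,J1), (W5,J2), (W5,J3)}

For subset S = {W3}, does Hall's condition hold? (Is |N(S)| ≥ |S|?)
Yes: |N(S)| = 3, |S| = 1

Subset S = {W3}
Neighbors N(S) = {J1, J2, J3}

|N(S)| = 3, |S| = 1
Hall's condition: |N(S)| ≥ |S| is satisfied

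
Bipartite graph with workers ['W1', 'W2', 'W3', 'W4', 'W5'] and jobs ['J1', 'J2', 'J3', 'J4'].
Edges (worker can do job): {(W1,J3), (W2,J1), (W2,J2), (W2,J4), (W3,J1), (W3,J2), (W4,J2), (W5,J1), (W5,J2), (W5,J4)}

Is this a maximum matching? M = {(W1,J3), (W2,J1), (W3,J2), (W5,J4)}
Yes, size 4 is maximum

Proposed matching has size 4.
Maximum matching size for this graph: 4.

This is a maximum matching.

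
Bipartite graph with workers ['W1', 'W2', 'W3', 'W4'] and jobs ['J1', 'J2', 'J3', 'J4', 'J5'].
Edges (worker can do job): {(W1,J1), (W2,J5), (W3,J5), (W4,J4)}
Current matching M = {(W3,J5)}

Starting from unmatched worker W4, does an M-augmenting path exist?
Yes: W4 → J4

An M-augmenting path alternates non-matching / matching edges, starting and ending at unmatched vertices.
Path: W4 → J4
(J4 is unmatched in M, so the path is augmenting.)
Flipping edges along this path would increase |M| from 1 to 2.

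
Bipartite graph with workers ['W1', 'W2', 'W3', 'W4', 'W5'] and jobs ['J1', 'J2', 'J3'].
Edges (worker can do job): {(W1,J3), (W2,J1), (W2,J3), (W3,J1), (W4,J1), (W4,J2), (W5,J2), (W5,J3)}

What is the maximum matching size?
Maximum matching size = 3

Maximum matching: {(W1,J3), (W3,J1), (W5,J2)}
Size: 3

This assigns 3 workers to 3 distinct jobs.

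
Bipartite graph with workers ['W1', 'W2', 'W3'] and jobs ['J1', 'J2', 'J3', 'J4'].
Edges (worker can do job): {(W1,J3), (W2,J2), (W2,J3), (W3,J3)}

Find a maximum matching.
Matching: {(W2,J2), (W3,J3)}

Maximum matching (size 2):
  W2 → J2
  W3 → J3

Each worker is assigned to at most one job, and each job to at most one worker.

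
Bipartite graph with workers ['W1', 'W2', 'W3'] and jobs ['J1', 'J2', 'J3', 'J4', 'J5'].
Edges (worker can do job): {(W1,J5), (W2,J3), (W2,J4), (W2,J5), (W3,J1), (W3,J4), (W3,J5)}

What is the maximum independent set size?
Maximum independent set = 5

By König's theorem:
- Min vertex cover = Max matching = 3
- Max independent set = Total vertices - Min vertex cover
- Max independent set = 8 - 3 = 5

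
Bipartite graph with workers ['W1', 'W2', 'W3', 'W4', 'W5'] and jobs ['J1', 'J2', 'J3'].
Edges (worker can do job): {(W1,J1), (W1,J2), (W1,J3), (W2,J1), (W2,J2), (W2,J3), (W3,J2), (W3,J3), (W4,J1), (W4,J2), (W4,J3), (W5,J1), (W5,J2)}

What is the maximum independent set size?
Maximum independent set = 5

By König's theorem:
- Min vertex cover = Max matching = 3
- Max independent set = Total vertices - Min vertex cover
- Max independent set = 8 - 3 = 5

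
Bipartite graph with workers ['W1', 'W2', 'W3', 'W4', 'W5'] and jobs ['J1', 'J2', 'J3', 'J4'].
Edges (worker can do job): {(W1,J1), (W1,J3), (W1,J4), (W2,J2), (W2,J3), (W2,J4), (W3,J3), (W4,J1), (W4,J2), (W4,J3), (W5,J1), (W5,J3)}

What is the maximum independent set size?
Maximum independent set = 5

By König's theorem:
- Min vertex cover = Max matching = 4
- Max independent set = Total vertices - Min vertex cover
- Max independent set = 9 - 4 = 5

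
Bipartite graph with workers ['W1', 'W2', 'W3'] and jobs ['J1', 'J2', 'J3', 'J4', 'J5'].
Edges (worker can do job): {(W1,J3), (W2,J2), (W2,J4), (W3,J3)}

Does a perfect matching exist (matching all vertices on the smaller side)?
No, maximum matching has size 2 < 3

Maximum matching has size 2, need 3 for perfect matching.
Unmatched workers: ['W1']
Unmatched jobs: ['J5', 'J2', 'J1']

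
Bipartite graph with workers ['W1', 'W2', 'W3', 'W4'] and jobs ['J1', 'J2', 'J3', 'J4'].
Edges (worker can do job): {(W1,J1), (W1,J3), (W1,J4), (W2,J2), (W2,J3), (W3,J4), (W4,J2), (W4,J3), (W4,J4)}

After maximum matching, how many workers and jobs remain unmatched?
Unmatched: 0 workers, 0 jobs

Maximum matching size: 4
Workers: 4 total, 4 matched, 0 unmatched
Jobs: 4 total, 4 matched, 0 unmatched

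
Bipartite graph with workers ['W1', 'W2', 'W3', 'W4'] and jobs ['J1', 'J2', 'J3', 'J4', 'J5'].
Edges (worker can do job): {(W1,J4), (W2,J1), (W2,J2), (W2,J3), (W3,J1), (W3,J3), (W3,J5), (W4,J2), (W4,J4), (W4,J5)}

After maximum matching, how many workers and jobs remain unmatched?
Unmatched: 0 workers, 1 jobs

Maximum matching size: 4
Workers: 4 total, 4 matched, 0 unmatched
Jobs: 5 total, 4 matched, 1 unmatched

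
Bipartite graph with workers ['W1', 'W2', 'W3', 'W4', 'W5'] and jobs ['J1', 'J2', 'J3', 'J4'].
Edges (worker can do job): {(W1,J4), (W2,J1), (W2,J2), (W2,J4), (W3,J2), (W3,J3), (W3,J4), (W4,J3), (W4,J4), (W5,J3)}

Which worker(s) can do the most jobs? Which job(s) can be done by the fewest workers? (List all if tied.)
Most versatile: W2, W3 (3 jobs); Least covered: J1 (1 workers)

Worker degrees (jobs they can do): W1:1, W2:3, W3:3, W4:2, W5:1
Job degrees (workers who can do it): J1:1, J2:2, J3:3, J4:4

Maximum worker degree is 3, achieved by: W2, W3
Minimum job degree is 1, achieved by: J1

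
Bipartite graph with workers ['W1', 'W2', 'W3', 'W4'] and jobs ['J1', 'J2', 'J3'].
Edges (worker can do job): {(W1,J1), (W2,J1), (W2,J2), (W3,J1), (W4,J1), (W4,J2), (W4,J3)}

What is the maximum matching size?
Maximum matching size = 3

Maximum matching: {(W2,J2), (W3,J1), (W4,J3)}
Size: 3

This assigns 3 workers to 3 distinct jobs.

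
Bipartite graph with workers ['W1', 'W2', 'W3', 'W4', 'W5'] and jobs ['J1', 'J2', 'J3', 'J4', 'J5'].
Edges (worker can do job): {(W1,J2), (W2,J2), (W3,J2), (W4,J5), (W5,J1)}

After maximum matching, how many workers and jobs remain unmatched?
Unmatched: 2 workers, 2 jobs

Maximum matching size: 3
Workers: 5 total, 3 matched, 2 unmatched
Jobs: 5 total, 3 matched, 2 unmatched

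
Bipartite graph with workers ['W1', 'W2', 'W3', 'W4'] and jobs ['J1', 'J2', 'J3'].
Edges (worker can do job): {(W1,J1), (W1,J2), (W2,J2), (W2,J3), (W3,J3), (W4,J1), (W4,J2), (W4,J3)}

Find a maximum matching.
Matching: {(W1,J1), (W3,J3), (W4,J2)}

Maximum matching (size 3):
  W1 → J1
  W3 → J3
  W4 → J2

Each worker is assigned to at most one job, and each job to at most one worker.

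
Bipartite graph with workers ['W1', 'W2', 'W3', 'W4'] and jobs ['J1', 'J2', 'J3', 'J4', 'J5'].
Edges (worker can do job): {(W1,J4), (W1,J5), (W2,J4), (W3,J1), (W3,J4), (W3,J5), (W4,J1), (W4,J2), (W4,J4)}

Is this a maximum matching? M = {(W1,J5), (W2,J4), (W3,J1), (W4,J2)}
Yes, size 4 is maximum

Proposed matching has size 4.
Maximum matching size for this graph: 4.

This is a maximum matching.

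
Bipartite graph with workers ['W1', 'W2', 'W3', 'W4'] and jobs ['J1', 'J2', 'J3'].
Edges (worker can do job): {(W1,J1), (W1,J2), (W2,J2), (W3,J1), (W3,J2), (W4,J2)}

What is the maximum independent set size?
Maximum independent set = 5

By König's theorem:
- Min vertex cover = Max matching = 2
- Max independent set = Total vertices - Min vertex cover
- Max independent set = 7 - 2 = 5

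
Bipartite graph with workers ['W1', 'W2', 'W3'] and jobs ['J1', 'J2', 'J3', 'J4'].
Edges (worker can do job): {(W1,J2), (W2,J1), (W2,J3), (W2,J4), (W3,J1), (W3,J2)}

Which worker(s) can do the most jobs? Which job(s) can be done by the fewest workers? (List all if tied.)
Most versatile: W2 (3 jobs); Least covered: J3, J4 (1 workers)

Worker degrees (jobs they can do): W1:1, W2:3, W3:2
Job degrees (workers who can do it): J1:2, J2:2, J3:1, J4:1

Maximum worker degree is 3, achieved by: W2
Minimum job degree is 1, achieved by: J3, J4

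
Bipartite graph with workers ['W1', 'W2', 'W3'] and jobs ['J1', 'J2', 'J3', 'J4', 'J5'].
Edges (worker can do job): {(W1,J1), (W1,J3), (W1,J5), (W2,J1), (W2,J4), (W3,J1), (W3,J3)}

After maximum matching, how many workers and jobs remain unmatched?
Unmatched: 0 workers, 2 jobs

Maximum matching size: 3
Workers: 3 total, 3 matched, 0 unmatched
Jobs: 5 total, 3 matched, 2 unmatched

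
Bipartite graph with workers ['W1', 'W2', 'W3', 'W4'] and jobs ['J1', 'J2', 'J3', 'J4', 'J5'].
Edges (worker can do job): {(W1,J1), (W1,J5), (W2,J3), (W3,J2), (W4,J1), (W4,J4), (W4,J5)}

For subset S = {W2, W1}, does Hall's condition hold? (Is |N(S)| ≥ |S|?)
Yes: |N(S)| = 3, |S| = 2

Subset S = {W2, W1}
Neighbors N(S) = {J1, J3, J5}

|N(S)| = 3, |S| = 2
Hall's condition: |N(S)| ≥ |S| is satisfied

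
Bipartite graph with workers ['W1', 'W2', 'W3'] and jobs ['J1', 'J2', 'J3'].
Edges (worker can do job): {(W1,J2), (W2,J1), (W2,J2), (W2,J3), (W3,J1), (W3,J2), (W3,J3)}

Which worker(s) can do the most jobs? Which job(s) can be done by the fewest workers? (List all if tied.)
Most versatile: W2, W3 (3 jobs); Least covered: J1, J3 (2 workers)

Worker degrees (jobs they can do): W1:1, W2:3, W3:3
Job degrees (workers who can do it): J1:2, J2:3, J3:2

Maximum worker degree is 3, achieved by: W2, W3
Minimum job degree is 2, achieved by: J1, J3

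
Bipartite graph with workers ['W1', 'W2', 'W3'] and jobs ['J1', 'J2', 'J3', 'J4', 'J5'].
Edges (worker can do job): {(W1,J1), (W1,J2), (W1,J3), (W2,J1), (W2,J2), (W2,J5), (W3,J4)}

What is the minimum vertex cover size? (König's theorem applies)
Minimum vertex cover size = 3

By König's theorem: in bipartite graphs,
min vertex cover = max matching = 3

Maximum matching has size 3, so minimum vertex cover also has size 3.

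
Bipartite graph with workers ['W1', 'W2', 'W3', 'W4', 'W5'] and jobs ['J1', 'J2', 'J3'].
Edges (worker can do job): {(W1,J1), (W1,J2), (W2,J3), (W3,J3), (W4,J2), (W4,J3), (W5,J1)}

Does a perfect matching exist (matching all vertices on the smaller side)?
Yes, perfect matching exists (size 3)

Perfect matching: {(W3,J3), (W4,J2), (W5,J1)}
All 3 vertices on the smaller side are matched.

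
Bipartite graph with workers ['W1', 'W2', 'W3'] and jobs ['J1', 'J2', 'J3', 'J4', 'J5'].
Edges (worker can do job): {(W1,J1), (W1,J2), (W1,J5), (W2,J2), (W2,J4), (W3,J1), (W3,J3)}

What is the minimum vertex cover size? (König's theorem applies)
Minimum vertex cover size = 3

By König's theorem: in bipartite graphs,
min vertex cover = max matching = 3

Maximum matching has size 3, so minimum vertex cover also has size 3.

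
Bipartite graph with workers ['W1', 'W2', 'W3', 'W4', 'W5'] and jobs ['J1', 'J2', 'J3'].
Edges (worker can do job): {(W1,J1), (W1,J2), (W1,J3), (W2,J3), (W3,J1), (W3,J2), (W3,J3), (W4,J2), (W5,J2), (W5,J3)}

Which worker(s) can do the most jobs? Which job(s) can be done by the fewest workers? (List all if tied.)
Most versatile: W1, W3 (3 jobs); Least covered: J1 (2 workers)

Worker degrees (jobs they can do): W1:3, W2:1, W3:3, W4:1, W5:2
Job degrees (workers who can do it): J1:2, J2:4, J3:4

Maximum worker degree is 3, achieved by: W1, W3
Minimum job degree is 2, achieved by: J1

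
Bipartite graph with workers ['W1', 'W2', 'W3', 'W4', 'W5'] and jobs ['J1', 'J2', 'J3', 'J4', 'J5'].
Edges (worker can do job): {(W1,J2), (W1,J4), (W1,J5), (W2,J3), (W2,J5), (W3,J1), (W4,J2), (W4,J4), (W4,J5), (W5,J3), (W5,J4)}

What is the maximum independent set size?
Maximum independent set = 5

By König's theorem:
- Min vertex cover = Max matching = 5
- Max independent set = Total vertices - Min vertex cover
- Max independent set = 10 - 5 = 5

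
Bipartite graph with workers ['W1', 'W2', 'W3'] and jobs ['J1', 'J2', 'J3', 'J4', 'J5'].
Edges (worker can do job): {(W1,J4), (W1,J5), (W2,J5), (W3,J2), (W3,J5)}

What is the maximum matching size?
Maximum matching size = 3

Maximum matching: {(W1,J4), (W2,J5), (W3,J2)}
Size: 3

This assigns 3 workers to 3 distinct jobs.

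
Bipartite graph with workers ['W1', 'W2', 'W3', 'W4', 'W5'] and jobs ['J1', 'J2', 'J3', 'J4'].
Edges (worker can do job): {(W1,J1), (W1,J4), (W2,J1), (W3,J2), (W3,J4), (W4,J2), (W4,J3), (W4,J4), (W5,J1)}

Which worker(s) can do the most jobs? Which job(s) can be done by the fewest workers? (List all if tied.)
Most versatile: W4 (3 jobs); Least covered: J3 (1 workers)

Worker degrees (jobs they can do): W1:2, W2:1, W3:2, W4:3, W5:1
Job degrees (workers who can do it): J1:3, J2:2, J3:1, J4:3

Maximum worker degree is 3, achieved by: W4
Minimum job degree is 1, achieved by: J3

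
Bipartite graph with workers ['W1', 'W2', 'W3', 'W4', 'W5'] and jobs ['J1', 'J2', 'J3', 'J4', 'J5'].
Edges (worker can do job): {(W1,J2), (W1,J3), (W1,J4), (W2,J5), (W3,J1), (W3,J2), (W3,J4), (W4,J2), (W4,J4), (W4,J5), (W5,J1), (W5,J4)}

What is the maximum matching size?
Maximum matching size = 5

Maximum matching: {(W1,J3), (W2,J5), (W3,J1), (W4,J2), (W5,J4)}
Size: 5

This assigns 5 workers to 5 distinct jobs.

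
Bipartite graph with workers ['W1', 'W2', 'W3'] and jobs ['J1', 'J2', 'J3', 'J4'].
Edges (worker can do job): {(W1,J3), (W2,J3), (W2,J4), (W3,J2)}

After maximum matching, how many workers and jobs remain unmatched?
Unmatched: 0 workers, 1 jobs

Maximum matching size: 3
Workers: 3 total, 3 matched, 0 unmatched
Jobs: 4 total, 3 matched, 1 unmatched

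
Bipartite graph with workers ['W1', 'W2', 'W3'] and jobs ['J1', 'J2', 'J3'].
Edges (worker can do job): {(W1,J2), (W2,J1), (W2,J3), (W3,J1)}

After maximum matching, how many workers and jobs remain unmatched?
Unmatched: 0 workers, 0 jobs

Maximum matching size: 3
Workers: 3 total, 3 matched, 0 unmatched
Jobs: 3 total, 3 matched, 0 unmatched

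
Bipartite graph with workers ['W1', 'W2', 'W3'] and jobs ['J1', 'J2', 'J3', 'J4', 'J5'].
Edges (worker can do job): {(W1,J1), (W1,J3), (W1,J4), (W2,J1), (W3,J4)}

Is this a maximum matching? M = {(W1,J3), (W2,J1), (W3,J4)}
Yes, size 3 is maximum

Proposed matching has size 3.
Maximum matching size for this graph: 3.

This is a maximum matching.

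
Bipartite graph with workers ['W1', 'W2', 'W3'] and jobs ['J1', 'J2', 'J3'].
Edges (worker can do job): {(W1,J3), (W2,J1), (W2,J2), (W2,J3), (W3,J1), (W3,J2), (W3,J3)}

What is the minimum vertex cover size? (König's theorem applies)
Minimum vertex cover size = 3

By König's theorem: in bipartite graphs,
min vertex cover = max matching = 3

Maximum matching has size 3, so minimum vertex cover also has size 3.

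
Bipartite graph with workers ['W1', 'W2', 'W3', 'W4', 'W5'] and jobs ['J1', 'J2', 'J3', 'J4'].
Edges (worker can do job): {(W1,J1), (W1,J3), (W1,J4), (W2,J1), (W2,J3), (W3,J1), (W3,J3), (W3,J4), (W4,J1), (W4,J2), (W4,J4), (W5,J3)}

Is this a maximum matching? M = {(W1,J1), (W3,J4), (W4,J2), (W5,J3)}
Yes, size 4 is maximum

Proposed matching has size 4.
Maximum matching size for this graph: 4.

This is a maximum matching.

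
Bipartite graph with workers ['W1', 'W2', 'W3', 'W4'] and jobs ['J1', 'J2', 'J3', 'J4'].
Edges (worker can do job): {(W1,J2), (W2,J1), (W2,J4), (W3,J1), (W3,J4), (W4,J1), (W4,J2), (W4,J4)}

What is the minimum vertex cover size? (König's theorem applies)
Minimum vertex cover size = 3

By König's theorem: in bipartite graphs,
min vertex cover = max matching = 3

Maximum matching has size 3, so minimum vertex cover also has size 3.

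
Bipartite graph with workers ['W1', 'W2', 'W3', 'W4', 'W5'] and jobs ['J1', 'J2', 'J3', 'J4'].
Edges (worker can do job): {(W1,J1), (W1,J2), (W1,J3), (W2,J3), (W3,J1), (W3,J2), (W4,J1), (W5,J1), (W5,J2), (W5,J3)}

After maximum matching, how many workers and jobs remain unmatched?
Unmatched: 2 workers, 1 jobs

Maximum matching size: 3
Workers: 5 total, 3 matched, 2 unmatched
Jobs: 4 total, 3 matched, 1 unmatched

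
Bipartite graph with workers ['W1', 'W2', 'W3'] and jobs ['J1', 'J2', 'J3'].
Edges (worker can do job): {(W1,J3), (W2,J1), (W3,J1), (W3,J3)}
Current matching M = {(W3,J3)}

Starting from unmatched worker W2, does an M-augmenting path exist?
Yes: W2 → J1

An M-augmenting path alternates non-matching / matching edges, starting and ending at unmatched vertices.
Path: W2 → J1
(J1 is unmatched in M, so the path is augmenting.)
Flipping edges along this path would increase |M| from 1 to 2.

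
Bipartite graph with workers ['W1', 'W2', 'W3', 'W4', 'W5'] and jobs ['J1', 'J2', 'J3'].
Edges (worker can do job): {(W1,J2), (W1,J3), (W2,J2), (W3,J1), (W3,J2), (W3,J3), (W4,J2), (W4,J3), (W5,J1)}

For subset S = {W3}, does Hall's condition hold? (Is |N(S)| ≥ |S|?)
Yes: |N(S)| = 3, |S| = 1

Subset S = {W3}
Neighbors N(S) = {J1, J2, J3}

|N(S)| = 3, |S| = 1
Hall's condition: |N(S)| ≥ |S| is satisfied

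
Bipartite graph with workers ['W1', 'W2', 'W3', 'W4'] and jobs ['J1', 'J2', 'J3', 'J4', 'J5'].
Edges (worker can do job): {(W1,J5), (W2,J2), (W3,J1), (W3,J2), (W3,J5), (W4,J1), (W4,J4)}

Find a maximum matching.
Matching: {(W1,J5), (W2,J2), (W3,J1), (W4,J4)}

Maximum matching (size 4):
  W1 → J5
  W2 → J2
  W3 → J1
  W4 → J4

Each worker is assigned to at most one job, and each job to at most one worker.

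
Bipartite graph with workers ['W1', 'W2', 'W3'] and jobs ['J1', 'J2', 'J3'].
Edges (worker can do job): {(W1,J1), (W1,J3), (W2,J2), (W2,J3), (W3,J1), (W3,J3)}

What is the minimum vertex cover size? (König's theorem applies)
Minimum vertex cover size = 3

By König's theorem: in bipartite graphs,
min vertex cover = max matching = 3

Maximum matching has size 3, so minimum vertex cover also has size 3.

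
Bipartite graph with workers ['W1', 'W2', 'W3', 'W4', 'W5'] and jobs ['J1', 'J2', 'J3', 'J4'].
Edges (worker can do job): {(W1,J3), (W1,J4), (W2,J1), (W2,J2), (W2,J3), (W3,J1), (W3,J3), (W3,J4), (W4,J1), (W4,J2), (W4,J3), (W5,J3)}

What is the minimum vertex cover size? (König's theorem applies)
Minimum vertex cover size = 4

By König's theorem: in bipartite graphs,
min vertex cover = max matching = 4

Maximum matching has size 4, so minimum vertex cover also has size 4.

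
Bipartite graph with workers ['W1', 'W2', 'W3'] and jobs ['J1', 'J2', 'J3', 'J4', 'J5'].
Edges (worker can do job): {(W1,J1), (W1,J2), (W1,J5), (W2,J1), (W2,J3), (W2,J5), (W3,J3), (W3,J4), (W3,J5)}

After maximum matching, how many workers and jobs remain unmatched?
Unmatched: 0 workers, 2 jobs

Maximum matching size: 3
Workers: 3 total, 3 matched, 0 unmatched
Jobs: 5 total, 3 matched, 2 unmatched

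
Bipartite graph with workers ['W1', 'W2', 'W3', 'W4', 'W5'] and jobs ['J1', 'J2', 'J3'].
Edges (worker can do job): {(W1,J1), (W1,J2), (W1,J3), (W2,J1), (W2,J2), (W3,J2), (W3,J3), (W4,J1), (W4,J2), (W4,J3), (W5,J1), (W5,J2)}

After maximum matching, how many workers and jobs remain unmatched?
Unmatched: 2 workers, 0 jobs

Maximum matching size: 3
Workers: 5 total, 3 matched, 2 unmatched
Jobs: 3 total, 3 matched, 0 unmatched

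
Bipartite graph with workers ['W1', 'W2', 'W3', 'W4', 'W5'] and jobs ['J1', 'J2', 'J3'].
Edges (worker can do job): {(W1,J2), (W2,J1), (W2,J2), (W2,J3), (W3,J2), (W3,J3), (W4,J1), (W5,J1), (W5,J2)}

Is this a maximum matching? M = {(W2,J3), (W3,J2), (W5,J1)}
Yes, size 3 is maximum

Proposed matching has size 3.
Maximum matching size for this graph: 3.

This is a maximum matching.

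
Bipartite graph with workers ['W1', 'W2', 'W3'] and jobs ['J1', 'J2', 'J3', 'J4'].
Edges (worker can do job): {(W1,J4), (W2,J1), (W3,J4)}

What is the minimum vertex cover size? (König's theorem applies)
Minimum vertex cover size = 2

By König's theorem: in bipartite graphs,
min vertex cover = max matching = 2

Maximum matching has size 2, so minimum vertex cover also has size 2.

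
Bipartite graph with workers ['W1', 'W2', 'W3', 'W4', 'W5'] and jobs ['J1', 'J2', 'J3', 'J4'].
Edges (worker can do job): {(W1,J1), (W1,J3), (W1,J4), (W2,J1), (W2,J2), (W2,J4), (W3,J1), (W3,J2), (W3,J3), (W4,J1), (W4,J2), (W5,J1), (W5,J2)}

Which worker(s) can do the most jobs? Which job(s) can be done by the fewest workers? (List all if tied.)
Most versatile: W1, W2, W3 (3 jobs); Least covered: J3, J4 (2 workers)

Worker degrees (jobs they can do): W1:3, W2:3, W3:3, W4:2, W5:2
Job degrees (workers who can do it): J1:5, J2:4, J3:2, J4:2

Maximum worker degree is 3, achieved by: W1, W2, W3
Minimum job degree is 2, achieved by: J3, J4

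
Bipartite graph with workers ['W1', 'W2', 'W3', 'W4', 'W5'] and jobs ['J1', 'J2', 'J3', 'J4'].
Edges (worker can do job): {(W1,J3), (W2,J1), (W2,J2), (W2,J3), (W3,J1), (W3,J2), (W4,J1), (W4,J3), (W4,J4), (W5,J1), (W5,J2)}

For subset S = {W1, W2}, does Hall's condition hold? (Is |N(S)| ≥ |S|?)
Yes: |N(S)| = 3, |S| = 2

Subset S = {W1, W2}
Neighbors N(S) = {J1, J2, J3}

|N(S)| = 3, |S| = 2
Hall's condition: |N(S)| ≥ |S| is satisfied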